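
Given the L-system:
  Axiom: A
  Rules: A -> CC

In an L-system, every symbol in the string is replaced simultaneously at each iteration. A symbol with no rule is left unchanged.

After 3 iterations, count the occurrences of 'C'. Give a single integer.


Answer: 2

Derivation:
Step 0: A  (0 'C')
Step 1: CC  (2 'C')
Step 2: CC  (2 'C')
Step 3: CC  (2 'C')


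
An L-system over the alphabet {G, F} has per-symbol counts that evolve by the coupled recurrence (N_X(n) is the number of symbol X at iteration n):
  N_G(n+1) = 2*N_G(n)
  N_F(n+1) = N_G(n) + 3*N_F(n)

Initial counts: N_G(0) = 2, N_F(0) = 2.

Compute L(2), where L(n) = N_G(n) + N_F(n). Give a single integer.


Step 0: N_G=2, N_F=2, L=4
Step 1: N_G=4, N_F=8, L=12
Step 2: N_G=8, N_F=28, L=36

Answer: 36


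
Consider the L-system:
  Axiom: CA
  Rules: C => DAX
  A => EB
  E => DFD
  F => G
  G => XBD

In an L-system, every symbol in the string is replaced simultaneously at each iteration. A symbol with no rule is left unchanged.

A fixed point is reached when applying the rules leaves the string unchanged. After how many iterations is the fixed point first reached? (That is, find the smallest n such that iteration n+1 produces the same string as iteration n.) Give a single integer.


Step 0: CA
Step 1: DAXEB
Step 2: DEBXDFDB
Step 3: DDFDBXDGDB
Step 4: DDGDBXDXBDDB
Step 5: DDXBDDBXDXBDDB
Step 6: DDXBDDBXDXBDDB  (unchanged — fixed point at step 5)

Answer: 5


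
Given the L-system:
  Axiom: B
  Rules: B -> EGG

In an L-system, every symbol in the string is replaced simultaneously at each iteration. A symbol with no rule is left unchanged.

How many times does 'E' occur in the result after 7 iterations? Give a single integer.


Step 0: B  (0 'E')
Step 1: EGG  (1 'E')
Step 2: EGG  (1 'E')
Step 3: EGG  (1 'E')
Step 4: EGG  (1 'E')
Step 5: EGG  (1 'E')
Step 6: EGG  (1 'E')
Step 7: EGG  (1 'E')

Answer: 1


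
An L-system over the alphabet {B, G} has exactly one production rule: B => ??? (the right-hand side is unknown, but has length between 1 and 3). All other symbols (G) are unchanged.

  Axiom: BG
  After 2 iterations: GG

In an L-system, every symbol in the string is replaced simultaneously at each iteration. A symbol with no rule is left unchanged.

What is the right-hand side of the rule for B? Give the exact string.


Trying B => G:
  Step 0: BG
  Step 1: GG
  Step 2: GG
Matches the given result.

Answer: G


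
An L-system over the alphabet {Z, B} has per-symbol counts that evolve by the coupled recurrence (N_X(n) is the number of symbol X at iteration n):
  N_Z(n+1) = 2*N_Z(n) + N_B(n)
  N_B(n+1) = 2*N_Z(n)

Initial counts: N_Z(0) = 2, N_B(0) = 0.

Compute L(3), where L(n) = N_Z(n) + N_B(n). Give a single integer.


Step 0: N_Z=2, N_B=0, L=2
Step 1: N_Z=4, N_B=4, L=8
Step 2: N_Z=12, N_B=8, L=20
Step 3: N_Z=32, N_B=24, L=56

Answer: 56


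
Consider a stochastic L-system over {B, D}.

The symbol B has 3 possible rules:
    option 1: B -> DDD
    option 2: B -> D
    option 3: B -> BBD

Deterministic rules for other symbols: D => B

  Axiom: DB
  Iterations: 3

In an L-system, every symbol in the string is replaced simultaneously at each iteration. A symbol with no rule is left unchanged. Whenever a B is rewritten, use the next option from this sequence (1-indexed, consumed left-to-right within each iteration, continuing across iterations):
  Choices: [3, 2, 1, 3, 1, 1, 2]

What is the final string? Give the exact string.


Answer: BBBBDDDDDDBD

Derivation:
Step 0: DB
Step 1: BBBD  (used choices [3])
Step 2: DDDDBBDB  (used choices [2, 1, 3])
Step 3: BBBBDDDDDDBD  (used choices [1, 1, 2])


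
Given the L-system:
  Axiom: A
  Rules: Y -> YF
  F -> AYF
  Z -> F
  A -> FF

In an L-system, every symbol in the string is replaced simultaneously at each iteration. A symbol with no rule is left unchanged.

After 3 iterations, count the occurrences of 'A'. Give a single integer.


Answer: 2

Derivation:
Step 0: A  (1 'A')
Step 1: FF  (0 'A')
Step 2: AYFAYF  (2 'A')
Step 3: FFYFAYFFFYFAYF  (2 'A')


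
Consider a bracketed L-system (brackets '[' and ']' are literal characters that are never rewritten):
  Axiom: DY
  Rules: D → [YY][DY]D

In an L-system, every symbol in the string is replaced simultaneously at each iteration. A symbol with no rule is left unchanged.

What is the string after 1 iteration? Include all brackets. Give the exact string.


Step 0: DY
Step 1: [YY][DY]DY

Answer: [YY][DY]DY


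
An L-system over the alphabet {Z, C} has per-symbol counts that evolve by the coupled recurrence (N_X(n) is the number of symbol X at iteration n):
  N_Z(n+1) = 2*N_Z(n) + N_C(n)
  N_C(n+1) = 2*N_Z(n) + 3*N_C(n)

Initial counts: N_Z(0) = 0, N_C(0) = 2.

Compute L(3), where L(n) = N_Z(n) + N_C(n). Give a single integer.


Step 0: N_Z=0, N_C=2, L=2
Step 1: N_Z=2, N_C=6, L=8
Step 2: N_Z=10, N_C=22, L=32
Step 3: N_Z=42, N_C=86, L=128

Answer: 128


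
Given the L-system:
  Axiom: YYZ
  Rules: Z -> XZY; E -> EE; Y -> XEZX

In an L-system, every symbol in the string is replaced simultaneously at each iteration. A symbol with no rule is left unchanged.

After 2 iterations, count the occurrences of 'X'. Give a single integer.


Step 0: YYZ  (0 'X')
Step 1: XEZXXEZXXZY  (5 'X')
Step 2: XEEXZYXXEEXZYXXXZYXEZX  (10 'X')

Answer: 10


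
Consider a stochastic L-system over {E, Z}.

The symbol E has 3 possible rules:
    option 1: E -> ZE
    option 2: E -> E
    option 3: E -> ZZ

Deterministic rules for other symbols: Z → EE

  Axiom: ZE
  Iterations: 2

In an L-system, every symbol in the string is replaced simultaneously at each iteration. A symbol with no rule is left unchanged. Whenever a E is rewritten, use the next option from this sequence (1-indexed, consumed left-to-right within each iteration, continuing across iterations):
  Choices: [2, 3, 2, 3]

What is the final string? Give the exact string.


Answer: ZZEZZ

Derivation:
Step 0: ZE
Step 1: EEE  (used choices [2])
Step 2: ZZEZZ  (used choices [3, 2, 3])


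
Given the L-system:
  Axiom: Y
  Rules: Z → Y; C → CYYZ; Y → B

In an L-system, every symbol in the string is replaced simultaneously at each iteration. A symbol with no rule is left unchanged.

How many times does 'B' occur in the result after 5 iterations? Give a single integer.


Answer: 1

Derivation:
Step 0: Y  (0 'B')
Step 1: B  (1 'B')
Step 2: B  (1 'B')
Step 3: B  (1 'B')
Step 4: B  (1 'B')
Step 5: B  (1 'B')


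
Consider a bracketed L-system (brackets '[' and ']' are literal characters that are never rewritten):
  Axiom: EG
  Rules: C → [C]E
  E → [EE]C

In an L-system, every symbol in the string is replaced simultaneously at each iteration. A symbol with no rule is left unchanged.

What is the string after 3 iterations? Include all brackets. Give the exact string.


Answer: [[[EE]C[EE]C][C]E[[EE]C[EE]C][C]E][[C]E][EE]CG

Derivation:
Step 0: EG
Step 1: [EE]CG
Step 2: [[EE]C[EE]C][C]EG
Step 3: [[[EE]C[EE]C][C]E[[EE]C[EE]C][C]E][[C]E][EE]CG


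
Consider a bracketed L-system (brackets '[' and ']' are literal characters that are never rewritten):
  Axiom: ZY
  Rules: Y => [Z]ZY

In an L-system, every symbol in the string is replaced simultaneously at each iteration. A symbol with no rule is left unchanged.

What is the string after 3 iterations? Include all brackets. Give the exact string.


Step 0: ZY
Step 1: Z[Z]ZY
Step 2: Z[Z]Z[Z]ZY
Step 3: Z[Z]Z[Z]Z[Z]ZY

Answer: Z[Z]Z[Z]Z[Z]ZY


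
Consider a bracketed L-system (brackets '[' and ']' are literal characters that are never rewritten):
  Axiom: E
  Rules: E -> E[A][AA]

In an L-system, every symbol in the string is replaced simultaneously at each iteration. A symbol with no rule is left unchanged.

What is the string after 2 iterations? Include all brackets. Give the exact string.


Answer: E[A][AA][A][AA]

Derivation:
Step 0: E
Step 1: E[A][AA]
Step 2: E[A][AA][A][AA]


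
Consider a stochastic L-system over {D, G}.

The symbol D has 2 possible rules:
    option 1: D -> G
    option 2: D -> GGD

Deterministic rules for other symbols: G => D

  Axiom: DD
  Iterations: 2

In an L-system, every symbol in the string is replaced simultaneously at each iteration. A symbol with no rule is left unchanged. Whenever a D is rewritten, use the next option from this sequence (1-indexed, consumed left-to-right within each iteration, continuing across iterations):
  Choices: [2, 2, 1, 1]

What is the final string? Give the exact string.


Step 0: DD
Step 1: GGDGGD  (used choices [2, 2])
Step 2: DDGDDG  (used choices [1, 1])

Answer: DDGDDG


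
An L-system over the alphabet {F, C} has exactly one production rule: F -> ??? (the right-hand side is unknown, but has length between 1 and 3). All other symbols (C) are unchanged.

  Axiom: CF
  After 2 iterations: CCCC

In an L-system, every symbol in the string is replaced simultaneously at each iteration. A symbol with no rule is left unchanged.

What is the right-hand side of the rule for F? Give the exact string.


Trying F -> CCC:
  Step 0: CF
  Step 1: CCCC
  Step 2: CCCC
Matches the given result.

Answer: CCC


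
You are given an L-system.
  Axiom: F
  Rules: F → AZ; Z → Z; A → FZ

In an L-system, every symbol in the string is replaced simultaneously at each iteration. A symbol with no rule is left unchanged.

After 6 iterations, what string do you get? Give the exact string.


Answer: FZZZZZZ

Derivation:
Step 0: F
Step 1: AZ
Step 2: FZZ
Step 3: AZZZ
Step 4: FZZZZ
Step 5: AZZZZZ
Step 6: FZZZZZZ


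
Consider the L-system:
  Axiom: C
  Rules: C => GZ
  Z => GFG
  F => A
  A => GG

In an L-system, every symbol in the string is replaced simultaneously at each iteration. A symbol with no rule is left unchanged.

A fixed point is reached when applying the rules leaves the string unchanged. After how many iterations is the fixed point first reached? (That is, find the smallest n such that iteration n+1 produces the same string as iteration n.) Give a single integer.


Answer: 4

Derivation:
Step 0: C
Step 1: GZ
Step 2: GGFG
Step 3: GGAG
Step 4: GGGGG
Step 5: GGGGG  (unchanged — fixed point at step 4)


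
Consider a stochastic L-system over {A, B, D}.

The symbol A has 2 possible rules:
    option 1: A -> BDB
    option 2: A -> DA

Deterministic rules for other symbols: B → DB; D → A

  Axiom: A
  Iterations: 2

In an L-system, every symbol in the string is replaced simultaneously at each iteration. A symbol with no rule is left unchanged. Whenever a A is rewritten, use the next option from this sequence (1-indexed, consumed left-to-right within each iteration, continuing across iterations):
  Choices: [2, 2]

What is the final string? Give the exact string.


Step 0: A
Step 1: DA  (used choices [2])
Step 2: ADA  (used choices [2])

Answer: ADA


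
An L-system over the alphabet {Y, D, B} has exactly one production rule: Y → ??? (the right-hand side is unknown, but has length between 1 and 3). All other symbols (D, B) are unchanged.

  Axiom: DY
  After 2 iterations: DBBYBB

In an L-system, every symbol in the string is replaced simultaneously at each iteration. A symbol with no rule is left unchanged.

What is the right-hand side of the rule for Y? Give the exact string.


Trying Y → BYB:
  Step 0: DY
  Step 1: DBYB
  Step 2: DBBYBB
Matches the given result.

Answer: BYB


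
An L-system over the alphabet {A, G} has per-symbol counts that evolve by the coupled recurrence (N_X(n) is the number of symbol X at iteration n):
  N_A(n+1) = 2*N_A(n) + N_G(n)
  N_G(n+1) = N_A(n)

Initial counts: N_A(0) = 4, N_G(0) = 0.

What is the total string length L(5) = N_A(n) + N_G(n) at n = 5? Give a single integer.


Step 0: N_A=4, N_G=0, L=4
Step 1: N_A=8, N_G=4, L=12
Step 2: N_A=20, N_G=8, L=28
Step 3: N_A=48, N_G=20, L=68
Step 4: N_A=116, N_G=48, L=164
Step 5: N_A=280, N_G=116, L=396

Answer: 396


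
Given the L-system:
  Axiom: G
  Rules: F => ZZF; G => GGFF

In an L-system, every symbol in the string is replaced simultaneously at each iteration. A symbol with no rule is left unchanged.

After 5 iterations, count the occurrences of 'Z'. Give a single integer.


Step 0: G  (0 'Z')
Step 1: GGFF  (0 'Z')
Step 2: GGFFGGFFZZFZZF  (4 'Z')
Step 3: GGFFGGFFZZFZZFGGFFGGFFZZFZZFZZZZFZZZZF  (16 'Z')
Step 4: GGFFGGFFZZFZZFGGFFGGFFZZFZZFZZZZFZZZZFGGFFGGFFZZFZZFGGFFGGFFZZFZZFZZZZFZZZZFZZZZZZFZZZZZZF  (44 'Z')
Step 5: GGFFGGFFZZFZZFGGFFGGFFZZFZZFZZZZFZZZZFGGFFGGFFZZFZZFGGFFGGFFZZFZZFZZZZFZZZZFZZZZZZFZZZZZZFGGFFGGFFZZFZZFGGFFGGFFZZFZZFZZZZFZZZZFGGFFGGFFZZFZZFGGFFGGFFZZFZZFZZZZFZZZZFZZZZZZFZZZZZZFZZZZZZZZFZZZZZZZZF  (104 'Z')

Answer: 104


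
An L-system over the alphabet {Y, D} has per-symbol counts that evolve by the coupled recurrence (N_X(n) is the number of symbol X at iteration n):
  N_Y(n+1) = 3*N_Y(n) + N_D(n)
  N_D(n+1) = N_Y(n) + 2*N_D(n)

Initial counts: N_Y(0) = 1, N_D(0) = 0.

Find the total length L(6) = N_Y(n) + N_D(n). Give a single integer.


Answer: 2625

Derivation:
Step 0: N_Y=1, N_D=0, L=1
Step 1: N_Y=3, N_D=1, L=4
Step 2: N_Y=10, N_D=5, L=15
Step 3: N_Y=35, N_D=20, L=55
Step 4: N_Y=125, N_D=75, L=200
Step 5: N_Y=450, N_D=275, L=725
Step 6: N_Y=1625, N_D=1000, L=2625


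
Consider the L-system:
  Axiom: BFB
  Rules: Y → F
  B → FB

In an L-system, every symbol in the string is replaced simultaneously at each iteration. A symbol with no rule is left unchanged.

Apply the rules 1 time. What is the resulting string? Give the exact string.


Answer: FBFFB

Derivation:
Step 0: BFB
Step 1: FBFFB


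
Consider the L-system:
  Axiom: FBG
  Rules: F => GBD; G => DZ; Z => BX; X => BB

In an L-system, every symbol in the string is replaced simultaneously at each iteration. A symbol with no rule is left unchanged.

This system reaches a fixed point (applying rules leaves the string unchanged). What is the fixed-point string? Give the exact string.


Step 0: FBG
Step 1: GBDBDZ
Step 2: DZBDBDBX
Step 3: DBXBDBDBBB
Step 4: DBBBBDBDBBB
Step 5: DBBBBDBDBBB  (unchanged — fixed point at step 4)

Answer: DBBBBDBDBBB


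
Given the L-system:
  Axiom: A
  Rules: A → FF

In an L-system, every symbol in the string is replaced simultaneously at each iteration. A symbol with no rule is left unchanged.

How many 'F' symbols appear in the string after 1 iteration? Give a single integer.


Step 0: A  (0 'F')
Step 1: FF  (2 'F')

Answer: 2


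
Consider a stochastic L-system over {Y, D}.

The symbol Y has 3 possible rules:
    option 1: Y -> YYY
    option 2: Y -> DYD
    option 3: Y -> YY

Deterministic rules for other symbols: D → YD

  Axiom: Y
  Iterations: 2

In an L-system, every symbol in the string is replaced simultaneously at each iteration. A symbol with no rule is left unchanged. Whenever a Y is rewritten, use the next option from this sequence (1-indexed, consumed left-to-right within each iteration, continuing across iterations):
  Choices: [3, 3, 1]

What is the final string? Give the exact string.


Answer: YYYYY

Derivation:
Step 0: Y
Step 1: YY  (used choices [3])
Step 2: YYYYY  (used choices [3, 1])


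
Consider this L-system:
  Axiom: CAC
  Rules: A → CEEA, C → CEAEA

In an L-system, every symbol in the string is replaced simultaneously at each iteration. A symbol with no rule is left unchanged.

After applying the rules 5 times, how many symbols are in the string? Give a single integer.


Step 0: length = 3
Step 1: length = 14
Step 2: length = 41
Step 3: length = 106
Step 4: length = 263
Step 5: length = 642

Answer: 642


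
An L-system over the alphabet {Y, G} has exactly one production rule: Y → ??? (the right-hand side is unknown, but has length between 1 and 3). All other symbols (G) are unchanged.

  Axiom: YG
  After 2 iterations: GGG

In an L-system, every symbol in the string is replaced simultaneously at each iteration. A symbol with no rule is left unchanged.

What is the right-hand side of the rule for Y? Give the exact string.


Answer: GG

Derivation:
Trying Y → GG:
  Step 0: YG
  Step 1: GGG
  Step 2: GGG
Matches the given result.


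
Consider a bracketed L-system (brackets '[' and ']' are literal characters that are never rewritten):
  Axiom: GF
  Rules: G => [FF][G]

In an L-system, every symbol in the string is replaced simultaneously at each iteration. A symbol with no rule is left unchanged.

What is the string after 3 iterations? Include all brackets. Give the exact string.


Answer: [FF][[FF][[FF][G]]]F

Derivation:
Step 0: GF
Step 1: [FF][G]F
Step 2: [FF][[FF][G]]F
Step 3: [FF][[FF][[FF][G]]]F


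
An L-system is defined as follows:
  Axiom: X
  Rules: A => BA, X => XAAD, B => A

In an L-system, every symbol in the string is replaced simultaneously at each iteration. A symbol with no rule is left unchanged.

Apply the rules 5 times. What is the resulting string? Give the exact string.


Step 0: X
Step 1: XAAD
Step 2: XAADBABAD
Step 3: XAADBABADABAABAD
Step 4: XAADBABADABAABADBAABABAABAD
Step 5: XAADBABADABAABADBAABABAABADABABAABAABABAABAD

Answer: XAADBABADABAABADBAABABAABADABABAABAABABAABAD


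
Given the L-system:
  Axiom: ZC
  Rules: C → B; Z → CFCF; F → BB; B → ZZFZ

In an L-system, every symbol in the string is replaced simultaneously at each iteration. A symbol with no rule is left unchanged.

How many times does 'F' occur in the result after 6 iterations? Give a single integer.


Answer: 292

Derivation:
Step 0: ZC  (0 'F')
Step 1: CFCFB  (2 'F')
Step 2: BBBBBBZZFZ  (1 'F')
Step 3: ZZFZZZFZZZFZZZFZZZFZZZFZCFCFCFCFBBCFCF  (12 'F')
Step 4: CFCFCFCFBBCFCFCFCFCFCFBBCFCFCFCFCFCFBBCFCFCFCFCFCFBBCFCFCFCFCFCFBBCFCFCFCFCFCFBBCFCFBBBBBBBBBBBBZZFZZZFZBBBBBB  (38 'F')
Step 5: BBBBBBBBBBBBZZFZZZFZBBBBBBBBBBBBBBBBBBZZFZZZFZBBBBBBBBBBBBBBBBBBZZFZZZFZBBBBBBBBBBBBBBBBBBZZFZZZFZBBBBBBBBBBBBBBBBBBZZFZZZFZBBBBBBBBBBBBBBBBBBZZFZZZFZBBBBBBZZFZZZFZZZFZZZFZZZFZZZFZZZFZZZFZZZFZZZFZZZFZZZFZCFCFCFCFBBCFCFCFCFCFCFBBCFCFZZFZZZFZZZFZZZFZZZFZZZFZ  (42 'F')
Step 6: ZZFZZZFZZZFZZZFZZZFZZZFZZZFZZZFZZZFZZZFZZZFZZZFZCFCFCFCFBBCFCFCFCFCFCFBBCFCFZZFZZZFZZZFZZZFZZZFZZZFZZZFZZZFZZZFZZZFZZZFZZZFZZZFZZZFZZZFZZZFZZZFZZZFZCFCFCFCFBBCFCFCFCFCFCFBBCFCFZZFZZZFZZZFZZZFZZZFZZZFZZZFZZZFZZZFZZZFZZZFZZZFZZZFZZZFZZZFZZZFZZZFZZZFZCFCFCFCFBBCFCFCFCFCFCFBBCFCFZZFZZZFZZZFZZZFZZZFZZZFZZZFZZZFZZZFZZZFZZZFZZZFZZZFZZZFZZZFZZZFZZZFZZZFZCFCFCFCFBBCFCFCFCFCFCFBBCFCFZZFZZZFZZZFZZZFZZZFZZZFZZZFZZZFZZZFZZZFZZZFZZZFZZZFZZZFZZZFZZZFZZZFZZZFZCFCFCFCFBBCFCFCFCFCFCFBBCFCFZZFZZZFZZZFZZZFZZZFZZZFZZZFZZZFZZZFZZZFZZZFZZZFZZZFZZZFZZZFZZZFZZZFZZZFZCFCFCFCFBBCFCFCFCFCFCFBBCFCFZZFZZZFZZZFZZZFZZZFZZZFZCFCFCFCFBBCFCFCFCFCFCFBBCFCFCFCFCFCFBBCFCFCFCFCFCFBBCFCFCFCFCFCFBBCFCFCFCFCFCFBBCFCFCFCFCFCFBBCFCFCFCFCFCFBBCFCFCFCFCFCFBBCFCFCFCFCFCFBBCFCFCFCFCFCFBBCFCFCFCFCFCFBBCFCFBBBBBBBBBBBBZZFZZZFZBBBBBBBBBBBBBBBBBBZZFZZZFZBBBBBBCFCFCFCFBBCFCFCFCFCFCFBBCFCFCFCFCFCFBBCFCFCFCFCFCFBBCFCFCFCFCFCFBBCFCFCFCFCFCFBBCFCF  (292 'F')


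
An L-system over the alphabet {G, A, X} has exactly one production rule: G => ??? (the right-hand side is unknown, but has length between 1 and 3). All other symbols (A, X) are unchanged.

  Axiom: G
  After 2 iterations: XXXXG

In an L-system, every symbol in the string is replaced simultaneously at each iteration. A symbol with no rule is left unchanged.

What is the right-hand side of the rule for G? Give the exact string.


Trying G => XXG:
  Step 0: G
  Step 1: XXG
  Step 2: XXXXG
Matches the given result.

Answer: XXG


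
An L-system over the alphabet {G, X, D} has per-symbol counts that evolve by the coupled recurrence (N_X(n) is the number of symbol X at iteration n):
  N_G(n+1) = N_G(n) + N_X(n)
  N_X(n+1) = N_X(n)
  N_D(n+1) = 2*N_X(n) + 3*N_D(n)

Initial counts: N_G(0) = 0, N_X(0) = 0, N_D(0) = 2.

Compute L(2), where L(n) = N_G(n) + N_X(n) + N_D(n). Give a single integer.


Step 0: N_G=0, N_X=0, N_D=2, L=2
Step 1: N_G=0, N_X=0, N_D=6, L=6
Step 2: N_G=0, N_X=0, N_D=18, L=18

Answer: 18


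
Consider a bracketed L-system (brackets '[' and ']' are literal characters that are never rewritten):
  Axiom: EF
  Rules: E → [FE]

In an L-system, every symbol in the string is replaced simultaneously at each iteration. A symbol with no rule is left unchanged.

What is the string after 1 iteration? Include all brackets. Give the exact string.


Answer: [FE]F

Derivation:
Step 0: EF
Step 1: [FE]F


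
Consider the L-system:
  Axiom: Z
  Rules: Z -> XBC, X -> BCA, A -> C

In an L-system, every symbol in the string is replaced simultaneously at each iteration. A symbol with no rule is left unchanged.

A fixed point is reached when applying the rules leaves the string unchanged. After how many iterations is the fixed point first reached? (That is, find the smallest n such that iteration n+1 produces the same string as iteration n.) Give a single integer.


Step 0: Z
Step 1: XBC
Step 2: BCABC
Step 3: BCCBC
Step 4: BCCBC  (unchanged — fixed point at step 3)

Answer: 3


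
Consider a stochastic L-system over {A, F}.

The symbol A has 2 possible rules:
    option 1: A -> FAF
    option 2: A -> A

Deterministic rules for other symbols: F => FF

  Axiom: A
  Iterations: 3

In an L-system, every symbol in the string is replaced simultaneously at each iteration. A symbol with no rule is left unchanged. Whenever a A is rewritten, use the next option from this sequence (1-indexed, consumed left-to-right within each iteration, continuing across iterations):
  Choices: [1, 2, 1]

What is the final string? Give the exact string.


Answer: FFFFFAFFFFF

Derivation:
Step 0: A
Step 1: FAF  (used choices [1])
Step 2: FFAFF  (used choices [2])
Step 3: FFFFFAFFFFF  (used choices [1])


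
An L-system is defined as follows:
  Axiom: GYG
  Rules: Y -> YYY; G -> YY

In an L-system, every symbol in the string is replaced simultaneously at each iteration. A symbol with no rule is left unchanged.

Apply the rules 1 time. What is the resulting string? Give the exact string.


Answer: YYYYYYY

Derivation:
Step 0: GYG
Step 1: YYYYYYY


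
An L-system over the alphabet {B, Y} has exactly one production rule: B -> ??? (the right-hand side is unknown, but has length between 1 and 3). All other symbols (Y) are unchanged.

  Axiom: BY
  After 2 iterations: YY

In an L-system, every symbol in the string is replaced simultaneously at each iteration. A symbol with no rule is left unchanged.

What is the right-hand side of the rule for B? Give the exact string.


Answer: Y

Derivation:
Trying B -> Y:
  Step 0: BY
  Step 1: YY
  Step 2: YY
Matches the given result.


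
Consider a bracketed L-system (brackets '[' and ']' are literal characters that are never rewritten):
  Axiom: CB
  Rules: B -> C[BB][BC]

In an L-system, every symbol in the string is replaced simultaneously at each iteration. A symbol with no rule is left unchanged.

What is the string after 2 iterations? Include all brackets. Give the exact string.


Step 0: CB
Step 1: CC[BB][BC]
Step 2: CC[C[BB][BC]C[BB][BC]][C[BB][BC]C]

Answer: CC[C[BB][BC]C[BB][BC]][C[BB][BC]C]


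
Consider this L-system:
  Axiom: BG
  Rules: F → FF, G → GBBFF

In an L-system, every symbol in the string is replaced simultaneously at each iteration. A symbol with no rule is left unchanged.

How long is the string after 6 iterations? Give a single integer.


Answer: 140

Derivation:
Step 0: length = 2
Step 1: length = 6
Step 2: length = 12
Step 3: length = 22
Step 4: length = 40
Step 5: length = 74
Step 6: length = 140


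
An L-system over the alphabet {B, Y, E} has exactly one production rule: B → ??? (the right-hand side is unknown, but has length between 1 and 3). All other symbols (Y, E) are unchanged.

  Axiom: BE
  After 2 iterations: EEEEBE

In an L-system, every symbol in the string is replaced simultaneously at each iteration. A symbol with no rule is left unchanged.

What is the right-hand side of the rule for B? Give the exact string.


Answer: EEB

Derivation:
Trying B → EEB:
  Step 0: BE
  Step 1: EEBE
  Step 2: EEEEBE
Matches the given result.


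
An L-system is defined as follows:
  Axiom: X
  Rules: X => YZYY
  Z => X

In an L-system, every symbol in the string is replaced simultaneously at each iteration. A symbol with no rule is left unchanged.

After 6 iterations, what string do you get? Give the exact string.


Step 0: X
Step 1: YZYY
Step 2: YXYY
Step 3: YYZYYYY
Step 4: YYXYYYY
Step 5: YYYZYYYYYY
Step 6: YYYXYYYYYY

Answer: YYYXYYYYYY


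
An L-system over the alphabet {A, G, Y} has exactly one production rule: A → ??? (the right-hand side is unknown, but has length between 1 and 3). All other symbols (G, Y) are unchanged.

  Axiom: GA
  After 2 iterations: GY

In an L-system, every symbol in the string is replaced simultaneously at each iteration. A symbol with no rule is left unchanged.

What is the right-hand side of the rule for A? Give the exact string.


Answer: Y

Derivation:
Trying A → Y:
  Step 0: GA
  Step 1: GY
  Step 2: GY
Matches the given result.


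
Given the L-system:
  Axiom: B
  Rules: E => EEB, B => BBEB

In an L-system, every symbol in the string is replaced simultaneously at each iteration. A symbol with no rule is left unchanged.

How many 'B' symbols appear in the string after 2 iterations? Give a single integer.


Answer: 10

Derivation:
Step 0: B  (1 'B')
Step 1: BBEB  (3 'B')
Step 2: BBEBBBEBEEBBBEB  (10 'B')


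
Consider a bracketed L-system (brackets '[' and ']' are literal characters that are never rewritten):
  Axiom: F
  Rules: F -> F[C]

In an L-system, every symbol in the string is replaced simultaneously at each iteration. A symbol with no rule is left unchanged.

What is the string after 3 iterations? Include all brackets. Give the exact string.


Answer: F[C][C][C]

Derivation:
Step 0: F
Step 1: F[C]
Step 2: F[C][C]
Step 3: F[C][C][C]


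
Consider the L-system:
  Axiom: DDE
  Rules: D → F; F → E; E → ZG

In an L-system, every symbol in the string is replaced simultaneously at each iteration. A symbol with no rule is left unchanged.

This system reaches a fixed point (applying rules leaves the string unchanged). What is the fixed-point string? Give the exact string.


Answer: ZGZGZG

Derivation:
Step 0: DDE
Step 1: FFZG
Step 2: EEZG
Step 3: ZGZGZG
Step 4: ZGZGZG  (unchanged — fixed point at step 3)


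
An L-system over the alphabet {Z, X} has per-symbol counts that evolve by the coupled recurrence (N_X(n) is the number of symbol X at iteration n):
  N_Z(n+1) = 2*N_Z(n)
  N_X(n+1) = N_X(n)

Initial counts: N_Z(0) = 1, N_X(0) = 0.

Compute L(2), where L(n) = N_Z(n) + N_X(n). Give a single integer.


Step 0: N_Z=1, N_X=0, L=1
Step 1: N_Z=2, N_X=0, L=2
Step 2: N_Z=4, N_X=0, L=4

Answer: 4


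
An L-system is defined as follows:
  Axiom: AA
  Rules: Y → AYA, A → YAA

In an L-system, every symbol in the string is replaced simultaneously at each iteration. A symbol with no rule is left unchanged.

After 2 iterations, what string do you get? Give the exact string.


Answer: AYAYAAYAAAYAYAAYAA

Derivation:
Step 0: AA
Step 1: YAAYAA
Step 2: AYAYAAYAAAYAYAAYAA


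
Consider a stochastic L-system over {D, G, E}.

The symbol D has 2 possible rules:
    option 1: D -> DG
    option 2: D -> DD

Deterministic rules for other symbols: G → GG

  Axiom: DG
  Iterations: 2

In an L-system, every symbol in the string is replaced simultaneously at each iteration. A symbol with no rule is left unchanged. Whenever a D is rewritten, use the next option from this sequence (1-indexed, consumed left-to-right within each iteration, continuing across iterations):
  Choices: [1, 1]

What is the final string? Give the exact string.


Step 0: DG
Step 1: DGGG  (used choices [1])
Step 2: DGGGGGGG  (used choices [1])

Answer: DGGGGGGG


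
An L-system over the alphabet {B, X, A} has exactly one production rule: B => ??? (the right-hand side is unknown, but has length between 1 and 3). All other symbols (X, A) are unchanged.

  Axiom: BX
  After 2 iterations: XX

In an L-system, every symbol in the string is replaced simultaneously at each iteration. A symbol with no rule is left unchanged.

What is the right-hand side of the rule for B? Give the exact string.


Trying B => X:
  Step 0: BX
  Step 1: XX
  Step 2: XX
Matches the given result.

Answer: X


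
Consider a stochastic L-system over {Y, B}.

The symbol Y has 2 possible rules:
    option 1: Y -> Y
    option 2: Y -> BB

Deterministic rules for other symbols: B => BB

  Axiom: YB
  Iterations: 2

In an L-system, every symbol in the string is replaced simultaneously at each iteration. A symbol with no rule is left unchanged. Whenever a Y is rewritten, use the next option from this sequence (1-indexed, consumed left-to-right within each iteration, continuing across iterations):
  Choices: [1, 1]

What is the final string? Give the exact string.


Step 0: YB
Step 1: YBB  (used choices [1])
Step 2: YBBBB  (used choices [1])

Answer: YBBBB


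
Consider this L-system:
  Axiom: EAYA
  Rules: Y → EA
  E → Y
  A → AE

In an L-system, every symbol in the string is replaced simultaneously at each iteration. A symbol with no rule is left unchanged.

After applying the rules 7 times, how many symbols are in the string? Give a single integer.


Answer: 123

Derivation:
Step 0: length = 4
Step 1: length = 7
Step 2: length = 11
Step 3: length = 18
Step 4: length = 29
Step 5: length = 47
Step 6: length = 76
Step 7: length = 123


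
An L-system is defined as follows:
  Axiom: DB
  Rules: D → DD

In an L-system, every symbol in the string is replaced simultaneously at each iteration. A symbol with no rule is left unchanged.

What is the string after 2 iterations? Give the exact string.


Step 0: DB
Step 1: DDB
Step 2: DDDDB

Answer: DDDDB


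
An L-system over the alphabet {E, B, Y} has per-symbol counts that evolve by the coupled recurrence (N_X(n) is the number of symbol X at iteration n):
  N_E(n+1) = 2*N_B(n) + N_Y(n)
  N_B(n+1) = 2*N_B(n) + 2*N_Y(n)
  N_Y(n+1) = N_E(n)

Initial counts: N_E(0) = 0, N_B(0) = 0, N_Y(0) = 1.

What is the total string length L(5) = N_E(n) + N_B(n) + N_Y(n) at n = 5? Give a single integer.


Step 0: N_E=0, N_B=0, N_Y=1, L=1
Step 1: N_E=1, N_B=2, N_Y=0, L=3
Step 2: N_E=4, N_B=4, N_Y=1, L=9
Step 3: N_E=9, N_B=10, N_Y=4, L=23
Step 4: N_E=24, N_B=28, N_Y=9, L=61
Step 5: N_E=65, N_B=74, N_Y=24, L=163

Answer: 163


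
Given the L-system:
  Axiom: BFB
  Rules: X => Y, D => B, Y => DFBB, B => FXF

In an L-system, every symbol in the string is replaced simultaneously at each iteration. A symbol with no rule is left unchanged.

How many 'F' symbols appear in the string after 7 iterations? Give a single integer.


Answer: 41

Derivation:
Step 0: BFB  (1 'F')
Step 1: FXFFFXF  (5 'F')
Step 2: FYFFFYF  (5 'F')
Step 3: FDFBBFFFDFBBF  (7 'F')
Step 4: FBFFXFFXFFFFBFFXFFXFF  (15 'F')
Step 5: FFXFFFYFFYFFFFFXFFFYFFYFF  (19 'F')
Step 6: FFYFFFDFBBFFDFBBFFFFFYFFFDFBBFFDFBBFF  (23 'F')
Step 7: FFDFBBFFFBFFXFFXFFFBFFXFFXFFFFFFDFBBFFFBFFXFFXFFFBFFXFFXFFF  (41 'F')


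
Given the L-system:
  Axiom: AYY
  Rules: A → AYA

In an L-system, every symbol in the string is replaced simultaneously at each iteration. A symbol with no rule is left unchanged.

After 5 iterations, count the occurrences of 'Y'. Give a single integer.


Step 0: AYY  (2 'Y')
Step 1: AYAYY  (3 'Y')
Step 2: AYAYAYAYY  (5 'Y')
Step 3: AYAYAYAYAYAYAYAYY  (9 'Y')
Step 4: AYAYAYAYAYAYAYAYAYAYAYAYAYAYAYAYY  (17 'Y')
Step 5: AYAYAYAYAYAYAYAYAYAYAYAYAYAYAYAYAYAYAYAYAYAYAYAYAYAYAYAYAYAYAYAYY  (33 'Y')

Answer: 33


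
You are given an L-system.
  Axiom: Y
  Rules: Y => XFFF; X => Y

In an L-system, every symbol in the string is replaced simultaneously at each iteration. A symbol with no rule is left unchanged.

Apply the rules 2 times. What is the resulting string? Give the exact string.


Step 0: Y
Step 1: XFFF
Step 2: YFFF

Answer: YFFF


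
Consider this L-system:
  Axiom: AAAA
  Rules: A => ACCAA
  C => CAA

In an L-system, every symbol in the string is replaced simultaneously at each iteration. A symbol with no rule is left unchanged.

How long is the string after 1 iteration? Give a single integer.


Step 0: length = 4
Step 1: length = 20

Answer: 20


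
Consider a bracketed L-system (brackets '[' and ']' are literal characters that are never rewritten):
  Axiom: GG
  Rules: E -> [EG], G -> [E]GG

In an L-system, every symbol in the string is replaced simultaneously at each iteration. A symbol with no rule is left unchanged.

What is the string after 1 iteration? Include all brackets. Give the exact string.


Answer: [E]GG[E]GG

Derivation:
Step 0: GG
Step 1: [E]GG[E]GG


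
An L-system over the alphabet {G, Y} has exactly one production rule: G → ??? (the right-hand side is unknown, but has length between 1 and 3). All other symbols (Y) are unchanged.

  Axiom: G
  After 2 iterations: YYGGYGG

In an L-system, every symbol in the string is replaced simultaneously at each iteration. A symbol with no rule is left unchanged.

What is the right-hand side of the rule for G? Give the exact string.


Answer: YGG

Derivation:
Trying G → YGG:
  Step 0: G
  Step 1: YGG
  Step 2: YYGGYGG
Matches the given result.


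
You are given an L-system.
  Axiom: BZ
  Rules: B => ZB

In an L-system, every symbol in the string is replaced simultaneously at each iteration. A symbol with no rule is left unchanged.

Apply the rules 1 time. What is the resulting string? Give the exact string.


Step 0: BZ
Step 1: ZBZ

Answer: ZBZ


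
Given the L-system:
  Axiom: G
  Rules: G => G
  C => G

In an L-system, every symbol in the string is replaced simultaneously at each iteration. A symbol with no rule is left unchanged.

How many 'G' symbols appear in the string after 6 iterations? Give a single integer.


Step 0: G  (1 'G')
Step 1: G  (1 'G')
Step 2: G  (1 'G')
Step 3: G  (1 'G')
Step 4: G  (1 'G')
Step 5: G  (1 'G')
Step 6: G  (1 'G')

Answer: 1


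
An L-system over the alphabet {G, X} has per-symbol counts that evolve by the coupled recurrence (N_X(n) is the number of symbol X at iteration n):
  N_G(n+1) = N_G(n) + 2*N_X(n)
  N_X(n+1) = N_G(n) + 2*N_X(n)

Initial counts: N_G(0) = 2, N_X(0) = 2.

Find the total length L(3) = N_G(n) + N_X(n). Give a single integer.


Step 0: N_G=2, N_X=2, L=4
Step 1: N_G=6, N_X=6, L=12
Step 2: N_G=18, N_X=18, L=36
Step 3: N_G=54, N_X=54, L=108

Answer: 108


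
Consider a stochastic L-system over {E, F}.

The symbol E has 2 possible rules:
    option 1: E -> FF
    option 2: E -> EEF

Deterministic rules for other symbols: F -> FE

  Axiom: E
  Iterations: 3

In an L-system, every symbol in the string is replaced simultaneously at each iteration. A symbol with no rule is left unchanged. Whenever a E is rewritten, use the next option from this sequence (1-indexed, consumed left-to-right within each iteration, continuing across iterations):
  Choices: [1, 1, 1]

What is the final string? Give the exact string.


Step 0: E
Step 1: FF  (used choices [1])
Step 2: FEFE  (used choices [])
Step 3: FEFFFEFF  (used choices [1, 1])

Answer: FEFFFEFF


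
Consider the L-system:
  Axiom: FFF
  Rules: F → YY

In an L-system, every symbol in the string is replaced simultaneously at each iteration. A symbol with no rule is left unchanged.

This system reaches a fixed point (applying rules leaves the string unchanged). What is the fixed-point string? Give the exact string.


Answer: YYYYYY

Derivation:
Step 0: FFF
Step 1: YYYYYY
Step 2: YYYYYY  (unchanged — fixed point at step 1)


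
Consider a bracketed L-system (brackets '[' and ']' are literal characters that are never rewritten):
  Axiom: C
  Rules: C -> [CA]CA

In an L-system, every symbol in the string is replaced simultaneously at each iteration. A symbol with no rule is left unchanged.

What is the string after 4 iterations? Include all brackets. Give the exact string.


Answer: [[[[CA]CAA][CA]CAAA][[CA]CAA][CA]CAAAA][[[CA]CAA][CA]CAAA][[CA]CAA][CA]CAAAA

Derivation:
Step 0: C
Step 1: [CA]CA
Step 2: [[CA]CAA][CA]CAA
Step 3: [[[CA]CAA][CA]CAAA][[CA]CAA][CA]CAAA
Step 4: [[[[CA]CAA][CA]CAAA][[CA]CAA][CA]CAAAA][[[CA]CAA][CA]CAAA][[CA]CAA][CA]CAAAA


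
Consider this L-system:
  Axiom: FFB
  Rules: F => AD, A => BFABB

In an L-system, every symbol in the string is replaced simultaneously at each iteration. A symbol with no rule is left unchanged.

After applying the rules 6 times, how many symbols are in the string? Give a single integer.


Answer: 115

Derivation:
Step 0: length = 3
Step 1: length = 5
Step 2: length = 13
Step 3: length = 23
Step 4: length = 41
Step 5: length = 69
Step 6: length = 115


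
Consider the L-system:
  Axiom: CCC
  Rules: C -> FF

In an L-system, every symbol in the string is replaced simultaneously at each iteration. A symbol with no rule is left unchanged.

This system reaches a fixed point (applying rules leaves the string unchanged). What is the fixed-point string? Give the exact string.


Step 0: CCC
Step 1: FFFFFF
Step 2: FFFFFF  (unchanged — fixed point at step 1)

Answer: FFFFFF


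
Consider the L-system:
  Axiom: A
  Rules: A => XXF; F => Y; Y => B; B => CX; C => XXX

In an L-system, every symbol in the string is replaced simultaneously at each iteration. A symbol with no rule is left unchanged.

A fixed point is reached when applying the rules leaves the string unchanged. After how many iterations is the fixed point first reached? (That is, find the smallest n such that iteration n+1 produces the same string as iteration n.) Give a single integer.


Step 0: A
Step 1: XXF
Step 2: XXY
Step 3: XXB
Step 4: XXCX
Step 5: XXXXXX
Step 6: XXXXXX  (unchanged — fixed point at step 5)

Answer: 5


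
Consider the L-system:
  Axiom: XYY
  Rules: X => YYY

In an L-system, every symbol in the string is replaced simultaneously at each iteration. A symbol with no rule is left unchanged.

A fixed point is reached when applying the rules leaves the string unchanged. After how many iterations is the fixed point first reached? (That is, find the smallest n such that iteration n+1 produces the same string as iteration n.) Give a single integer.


Step 0: XYY
Step 1: YYYYY
Step 2: YYYYY  (unchanged — fixed point at step 1)

Answer: 1


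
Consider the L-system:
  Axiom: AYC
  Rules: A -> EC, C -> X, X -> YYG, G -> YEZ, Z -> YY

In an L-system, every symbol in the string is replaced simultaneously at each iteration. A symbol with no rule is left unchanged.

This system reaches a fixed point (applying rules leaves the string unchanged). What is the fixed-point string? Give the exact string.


Answer: EYYYEYYYYYYEYY

Derivation:
Step 0: AYC
Step 1: ECYX
Step 2: EXYYYG
Step 3: EYYGYYYYEZ
Step 4: EYYYEZYYYYEYY
Step 5: EYYYEYYYYYYEYY
Step 6: EYYYEYYYYYYEYY  (unchanged — fixed point at step 5)


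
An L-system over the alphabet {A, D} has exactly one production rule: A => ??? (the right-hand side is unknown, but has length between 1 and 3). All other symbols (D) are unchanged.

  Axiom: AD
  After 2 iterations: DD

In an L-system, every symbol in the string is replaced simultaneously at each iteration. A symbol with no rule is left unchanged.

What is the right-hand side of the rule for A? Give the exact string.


Answer: D

Derivation:
Trying A => D:
  Step 0: AD
  Step 1: DD
  Step 2: DD
Matches the given result.


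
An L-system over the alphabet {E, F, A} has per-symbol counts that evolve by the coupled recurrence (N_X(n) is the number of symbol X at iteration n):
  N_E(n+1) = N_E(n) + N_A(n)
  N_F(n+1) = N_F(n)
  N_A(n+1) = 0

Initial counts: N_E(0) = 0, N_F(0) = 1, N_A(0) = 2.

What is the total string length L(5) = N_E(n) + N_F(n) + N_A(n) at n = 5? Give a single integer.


Step 0: N_E=0, N_F=1, N_A=2, L=3
Step 1: N_E=2, N_F=1, N_A=0, L=3
Step 2: N_E=2, N_F=1, N_A=0, L=3
Step 3: N_E=2, N_F=1, N_A=0, L=3
Step 4: N_E=2, N_F=1, N_A=0, L=3
Step 5: N_E=2, N_F=1, N_A=0, L=3

Answer: 3


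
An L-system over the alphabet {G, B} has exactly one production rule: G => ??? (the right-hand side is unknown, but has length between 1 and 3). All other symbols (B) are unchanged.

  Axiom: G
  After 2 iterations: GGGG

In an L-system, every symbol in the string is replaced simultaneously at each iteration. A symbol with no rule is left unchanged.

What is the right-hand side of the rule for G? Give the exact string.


Answer: GG

Derivation:
Trying G => GG:
  Step 0: G
  Step 1: GG
  Step 2: GGGG
Matches the given result.
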